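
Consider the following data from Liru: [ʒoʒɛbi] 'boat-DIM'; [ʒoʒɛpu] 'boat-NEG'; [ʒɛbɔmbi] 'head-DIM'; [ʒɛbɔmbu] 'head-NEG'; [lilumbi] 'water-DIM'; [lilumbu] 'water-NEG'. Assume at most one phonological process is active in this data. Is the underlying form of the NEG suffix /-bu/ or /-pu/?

The NEG suffix surfaces as [-bu] and [-pu], depending on the final segment of the stem.
The DIM suffix, which begins with [b], is invariant after every stem; so [b] is not altered by any rule here.
So the underlying form is /-pu/, and voiceless stops become voiced after a nasal.

/-pu/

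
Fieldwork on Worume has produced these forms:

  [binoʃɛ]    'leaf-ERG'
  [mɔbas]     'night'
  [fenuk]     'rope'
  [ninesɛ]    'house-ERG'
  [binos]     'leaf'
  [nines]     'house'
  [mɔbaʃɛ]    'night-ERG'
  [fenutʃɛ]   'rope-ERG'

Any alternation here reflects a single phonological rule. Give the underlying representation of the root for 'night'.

In [mɔbaʃɛ] and [mɔbas] the final segment of 'night' alternates: [ʃ] ~ [s].
If /s/ were underlying and a rule turned it into [ʃ] before the ERG suffix, 'house' would also alternate; but it has [s] in both [ninesɛ] and [nines].
So /ʃ/ is underlying, and a rule of depalatalization — palato-alveolar /tʃ/ and /ʃ/ become [k] and [s] when no front vowel follows — gives [s].

/mɔbaʃ/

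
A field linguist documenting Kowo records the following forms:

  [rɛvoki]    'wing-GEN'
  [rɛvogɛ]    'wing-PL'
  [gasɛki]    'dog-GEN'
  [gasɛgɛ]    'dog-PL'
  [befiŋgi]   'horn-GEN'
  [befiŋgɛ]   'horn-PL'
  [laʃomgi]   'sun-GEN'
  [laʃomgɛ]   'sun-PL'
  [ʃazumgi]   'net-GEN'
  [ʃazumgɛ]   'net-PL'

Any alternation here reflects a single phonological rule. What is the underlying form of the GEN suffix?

/-ki/

The GEN morpheme has two allomorphs, [-gi] and [-ki].
By contrast the PL suffix keeps its initial [g] throughout — that segment must be underlying.
So the underlying form is /-ki/, and voiceless stops become voiced after a nasal.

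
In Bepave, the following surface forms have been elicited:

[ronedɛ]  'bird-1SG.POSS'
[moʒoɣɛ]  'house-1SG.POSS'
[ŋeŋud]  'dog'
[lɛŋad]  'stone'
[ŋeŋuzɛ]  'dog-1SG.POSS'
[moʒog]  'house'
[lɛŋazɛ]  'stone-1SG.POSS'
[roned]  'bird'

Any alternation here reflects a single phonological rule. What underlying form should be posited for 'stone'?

In [lɛŋazɛ] and [lɛŋad] the final segment of 'stone' alternates: [z] ~ [d].
But 'bird' keeps [d] in both environments ([ronedɛ], [roned]), so there is no rule changing /d/ to [z] before the 1SG.POSS suffix.
So /z/ is underlying, and a rule of word-final hardening — voiced fricatives become stops word-finally — gives [d].

/lɛŋaz/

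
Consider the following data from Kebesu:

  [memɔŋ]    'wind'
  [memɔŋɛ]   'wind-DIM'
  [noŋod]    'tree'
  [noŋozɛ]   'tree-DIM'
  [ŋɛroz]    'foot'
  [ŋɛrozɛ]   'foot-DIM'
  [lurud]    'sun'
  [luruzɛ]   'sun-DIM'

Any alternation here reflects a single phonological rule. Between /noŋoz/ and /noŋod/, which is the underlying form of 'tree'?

'tree' shows [d] ~ [z] at the end of the stem ([noŋod] vs [noŋozɛ]).
Compare 'foot', with invariant [z] in [ŋɛroz] and [ŋɛrozɛ]: an analysis with underlying /z/ and a rule producing [d] in isolation would wrongly predict alternation here too.
The underlying segment must be /d/; voiced stops become fricatives between vowels, yielding [z] there.

/noŋod/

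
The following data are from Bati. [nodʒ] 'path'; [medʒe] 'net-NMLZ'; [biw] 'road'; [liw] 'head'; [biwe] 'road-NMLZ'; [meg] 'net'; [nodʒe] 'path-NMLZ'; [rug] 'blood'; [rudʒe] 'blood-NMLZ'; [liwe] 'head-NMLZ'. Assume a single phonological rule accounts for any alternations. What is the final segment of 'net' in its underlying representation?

The stem for 'net' ends in [g] in [meg] but [dʒ] in [medʒe].
If /dʒ/ were underlying and a rule turned it into [g] in isolation, 'path' would also alternate; but it has [dʒ] in both [nodʒ] and [nodʒe].
So /g/ is underlying, and a rule of palatalization before a front vowel — /g/ becomes palato-alveolar [dʒ] before a front vowel — gives [dʒ].

/g/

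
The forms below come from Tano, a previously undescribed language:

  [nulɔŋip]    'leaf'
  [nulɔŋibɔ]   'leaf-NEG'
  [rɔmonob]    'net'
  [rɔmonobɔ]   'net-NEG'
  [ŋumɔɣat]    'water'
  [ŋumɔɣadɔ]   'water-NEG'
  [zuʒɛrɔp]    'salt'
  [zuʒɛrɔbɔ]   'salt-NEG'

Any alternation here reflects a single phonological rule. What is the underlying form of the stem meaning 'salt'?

/zuʒɛrɔp/

The stem for 'salt' ends in [p] in [zuʒɛrɔp] but [b] in [zuʒɛrɔbɔ].
But 'net' keeps [b] in both environments ([rɔmonob], [rɔmonobɔ]), so there is no rule changing /b/ to [p] in isolation.
So /p/ is underlying, and a rule of intervocalic voicing — voiceless stops become voiced between vowels — gives [b].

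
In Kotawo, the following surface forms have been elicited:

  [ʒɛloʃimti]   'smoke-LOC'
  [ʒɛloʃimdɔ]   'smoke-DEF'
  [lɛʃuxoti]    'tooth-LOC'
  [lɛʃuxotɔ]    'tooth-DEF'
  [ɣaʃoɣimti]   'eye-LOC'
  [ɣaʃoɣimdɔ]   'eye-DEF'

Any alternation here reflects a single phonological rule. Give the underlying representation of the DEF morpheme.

/-dɔ/

The DEF morpheme has two allomorphs, [-dɔ] and [-tɔ].
The LOC suffix, which begins with [t], is invariant after every stem; so [t] is not altered by any rule here.
The DEF suffix is therefore /-dɔ/ underlyingly, with post-vocalic devoicing: voiced stops become voiceless after a vowel.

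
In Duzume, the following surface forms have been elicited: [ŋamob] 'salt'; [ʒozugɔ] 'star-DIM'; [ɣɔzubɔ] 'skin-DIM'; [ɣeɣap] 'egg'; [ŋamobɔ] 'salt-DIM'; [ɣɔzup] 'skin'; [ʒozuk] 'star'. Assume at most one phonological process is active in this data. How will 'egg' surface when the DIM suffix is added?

[ɣeɣabɔ]

In [ɣɔzubɔ] and [ɣɔzup] the final segment of 'skin' alternates: [b] ~ [p].
Compare 'salt', with invariant [b] in [ŋamobɔ] and [ŋamob]: an analysis with underlying /b/ and a rule producing [p] in isolation would wrongly predict alternation here too.
The alternation reflects intervocalic voicing: voiceless stops become voiced between vowels. /p/ is underlying.
From [ɣeɣap] the stem 'egg' is /ɣeɣap/; between vowels this yields [ɣeɣabɔ].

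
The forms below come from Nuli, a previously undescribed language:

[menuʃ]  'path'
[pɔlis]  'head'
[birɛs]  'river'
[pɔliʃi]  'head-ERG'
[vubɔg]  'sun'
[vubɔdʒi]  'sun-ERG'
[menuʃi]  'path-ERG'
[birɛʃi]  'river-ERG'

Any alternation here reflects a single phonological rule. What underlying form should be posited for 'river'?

/birɛs/

The stem for 'river' ends in [s] in [birɛs] but [ʃ] in [birɛʃi].
If /ʃ/ were underlying and a rule turned it into [s] in isolation, 'path' would also alternate; but it has [ʃ] in both [menuʃ] and [menuʃi].
Therefore /s/ is basic and [ʃ] is derived by palatalization before a front vowel (/g/ and /s/ become palato-alveolar [dʒ] and [ʃ] before a front vowel).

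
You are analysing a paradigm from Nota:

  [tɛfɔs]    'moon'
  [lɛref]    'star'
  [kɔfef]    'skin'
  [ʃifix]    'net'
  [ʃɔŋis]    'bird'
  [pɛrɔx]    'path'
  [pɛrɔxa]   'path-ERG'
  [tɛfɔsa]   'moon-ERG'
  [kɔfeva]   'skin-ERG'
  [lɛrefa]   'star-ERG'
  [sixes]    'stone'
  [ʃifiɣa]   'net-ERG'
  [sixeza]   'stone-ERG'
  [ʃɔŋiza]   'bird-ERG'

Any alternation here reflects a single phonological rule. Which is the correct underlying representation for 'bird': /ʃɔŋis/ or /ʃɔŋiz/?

The stem for 'bird' ends in [s] in [ʃɔŋis] but [z] in [ʃɔŋiza].
The stem 'moon' ([tɛfɔs], [tɛfɔsa]) shows [s] unchanged in both environments, so [s] cannot be basic with [z] derived before the ERG suffix.
The alternation reflects word-final obstruent devoicing: voiced obstruents become voiceless word-finally. /z/ is underlying.

/ʃɔŋiz/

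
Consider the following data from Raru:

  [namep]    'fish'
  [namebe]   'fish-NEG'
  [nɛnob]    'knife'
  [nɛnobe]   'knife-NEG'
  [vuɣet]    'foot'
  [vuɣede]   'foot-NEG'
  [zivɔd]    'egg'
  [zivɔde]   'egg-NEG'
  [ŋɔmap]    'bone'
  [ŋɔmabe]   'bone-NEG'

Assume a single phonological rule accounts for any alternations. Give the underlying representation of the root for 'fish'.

/namep/

The root 'fish' surfaces as [namep] and [namebe], with a stem-final [p] ~ [b] alternation.
Compare 'knife', with invariant [b] in [nɛnob] and [nɛnobe]: an analysis with underlying /b/ and a rule producing [p] in isolation would wrongly predict alternation here too.
The underlying segment must be /p/; voiceless stops become voiced between vowels, yielding [b] there.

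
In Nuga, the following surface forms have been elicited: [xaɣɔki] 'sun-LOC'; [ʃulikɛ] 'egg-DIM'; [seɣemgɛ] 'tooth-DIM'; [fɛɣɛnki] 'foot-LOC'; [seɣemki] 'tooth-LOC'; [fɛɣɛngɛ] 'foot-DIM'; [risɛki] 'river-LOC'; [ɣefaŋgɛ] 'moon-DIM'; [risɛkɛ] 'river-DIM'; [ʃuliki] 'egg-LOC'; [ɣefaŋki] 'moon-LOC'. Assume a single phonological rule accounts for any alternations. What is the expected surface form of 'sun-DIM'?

[xaɣɔkɛ]

The DIM suffix surfaces as [-gɛ] and [-kɛ], depending on the final segment of the stem.
By contrast the LOC suffix keeps its initial [k] throughout — that segment must be underlying.
So the underlying form is /-gɛ/, and voiced stops become voiceless after a vowel.
After 'sun', which ends in a vowel, the suffix surfaces as [-kɛ], giving [xaɣɔkɛ].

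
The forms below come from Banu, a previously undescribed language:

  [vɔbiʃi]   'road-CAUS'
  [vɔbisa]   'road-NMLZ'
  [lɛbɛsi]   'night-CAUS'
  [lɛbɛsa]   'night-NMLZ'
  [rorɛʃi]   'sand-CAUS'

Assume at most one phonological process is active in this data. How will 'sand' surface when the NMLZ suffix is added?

'road' shows [ʃ] ~ [s] at the end of the stem ([vɔbiʃi] vs [vɔbisa]).
But 'night' keeps [s] in both environments ([lɛbɛsi], [lɛbɛsa]), so there is no rule changing /s/ to [ʃ] before the CAUS suffix.
The underlying segment must be /ʃ/; palato-alveolar /ʃ/ becomes [s] when no front vowel follows, yielding [s] there.
From [rorɛʃi] the stem 'sand' is /rorɛʃ/; when no front vowel follows this yields [rorɛsa].

[rorɛsa]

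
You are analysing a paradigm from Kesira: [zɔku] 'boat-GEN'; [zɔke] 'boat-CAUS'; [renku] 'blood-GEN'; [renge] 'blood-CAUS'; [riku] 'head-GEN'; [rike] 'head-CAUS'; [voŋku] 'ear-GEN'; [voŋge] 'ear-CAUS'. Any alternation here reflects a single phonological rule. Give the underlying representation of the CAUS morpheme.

/-ge/

The CAUS morpheme has two allomorphs, [-ge] and [-ke].
By contrast the GEN suffix keeps its initial [k] throughout — that segment must be underlying.
The CAUS suffix is therefore /-ge/ underlyingly, with post-vocalic devoicing: voiced stops become voiceless after a vowel.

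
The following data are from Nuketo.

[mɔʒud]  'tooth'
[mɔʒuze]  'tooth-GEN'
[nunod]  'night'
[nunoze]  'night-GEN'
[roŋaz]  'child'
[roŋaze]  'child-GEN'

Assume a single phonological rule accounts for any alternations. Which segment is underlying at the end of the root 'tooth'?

/d/

The root 'tooth' surfaces as [mɔʒud] and [mɔʒuze], with a stem-final [d] ~ [z] alternation.
But 'child' keeps [z] in both environments ([roŋaz], [roŋaze]), so there is no rule changing /z/ to [d] in isolation.
Therefore /d/ is basic and [z] is derived by intervocalic spirantization (voiced stops become fricatives between vowels).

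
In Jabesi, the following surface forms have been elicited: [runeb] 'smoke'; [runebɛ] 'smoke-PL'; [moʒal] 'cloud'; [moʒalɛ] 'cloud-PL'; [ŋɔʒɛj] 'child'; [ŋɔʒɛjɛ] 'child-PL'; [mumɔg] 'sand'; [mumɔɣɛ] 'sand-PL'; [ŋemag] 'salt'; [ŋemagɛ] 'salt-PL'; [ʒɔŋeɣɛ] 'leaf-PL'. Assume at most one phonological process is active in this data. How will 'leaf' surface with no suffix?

The stem for 'sand' ends in [g] in [mumɔg] but [ɣ] in [mumɔɣɛ].
Compare 'salt', with invariant [g] in [ŋemag] and [ŋemagɛ]: an analysis with underlying /g/ and a rule producing [ɣ] before the PL suffix would wrongly predict alternation here too.
The alternation reflects word-final hardening: voiced fricatives become stops word-finally. /ɣ/ is underlying.
From [ʒɔŋeɣɛ] the stem 'leaf' is /ʒɔŋeɣ/; word-finally this yields [ʒɔŋeg].

[ʒɔŋeg]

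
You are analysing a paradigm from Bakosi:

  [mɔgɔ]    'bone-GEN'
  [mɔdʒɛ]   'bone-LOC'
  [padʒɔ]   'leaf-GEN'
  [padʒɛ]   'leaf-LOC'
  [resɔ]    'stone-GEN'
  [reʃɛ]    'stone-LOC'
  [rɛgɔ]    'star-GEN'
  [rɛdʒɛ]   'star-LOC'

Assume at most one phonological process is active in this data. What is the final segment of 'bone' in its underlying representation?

The root 'bone' surfaces as [mɔgɔ] and [mɔdʒɛ], with a stem-final [g] ~ [dʒ] alternation.
The stem 'leaf' ([padʒɔ], [padʒɛ]) shows [dʒ] unchanged in both environments, so [dʒ] cannot be basic with [g] derived before the GEN suffix.
The alternation reflects palatalization before a front vowel: /g/ and /s/ become palato-alveolar [dʒ] and [ʃ] before a front vowel. /g/ is underlying.

/g/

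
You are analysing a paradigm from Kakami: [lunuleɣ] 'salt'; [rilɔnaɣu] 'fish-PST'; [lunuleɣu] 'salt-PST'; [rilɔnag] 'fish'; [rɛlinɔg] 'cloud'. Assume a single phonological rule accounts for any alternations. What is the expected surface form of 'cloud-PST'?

[rɛlinɔɣu]

The root 'fish' surfaces as [rilɔnaɣu] and [rilɔnag], with a stem-final [ɣ] ~ [g] alternation.
Compare 'salt', with invariant [ɣ] in [lunuleɣu] and [lunuleɣ]: an analysis with underlying /ɣ/ and a rule producing [g] in isolation would wrongly predict alternation here too.
The underlying segment must be /g/; voiced stops become fricatives between vowels, yielding [ɣ] there.
The one attested form of 'cloud', [rɛlinɔg], shows underlying /rɛlinɔg/. Applying the same rule between vowels gives [rɛlinɔɣu].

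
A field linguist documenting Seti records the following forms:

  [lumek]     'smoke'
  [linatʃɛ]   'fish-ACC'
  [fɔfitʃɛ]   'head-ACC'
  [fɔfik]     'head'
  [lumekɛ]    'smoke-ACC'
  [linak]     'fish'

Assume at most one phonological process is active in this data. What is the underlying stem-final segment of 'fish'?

In [linatʃɛ] and [linak] the final segment of 'fish' alternates: [tʃ] ~ [k].
But 'smoke' keeps [k] in both environments ([lumekɛ], [lumek]), so there is no rule changing /k/ to [tʃ] before the ACC suffix.
The underlying segment must be /tʃ/; palato-alveolar /tʃ/ becomes [k] when no front vowel follows, yielding [k] there.

/tʃ/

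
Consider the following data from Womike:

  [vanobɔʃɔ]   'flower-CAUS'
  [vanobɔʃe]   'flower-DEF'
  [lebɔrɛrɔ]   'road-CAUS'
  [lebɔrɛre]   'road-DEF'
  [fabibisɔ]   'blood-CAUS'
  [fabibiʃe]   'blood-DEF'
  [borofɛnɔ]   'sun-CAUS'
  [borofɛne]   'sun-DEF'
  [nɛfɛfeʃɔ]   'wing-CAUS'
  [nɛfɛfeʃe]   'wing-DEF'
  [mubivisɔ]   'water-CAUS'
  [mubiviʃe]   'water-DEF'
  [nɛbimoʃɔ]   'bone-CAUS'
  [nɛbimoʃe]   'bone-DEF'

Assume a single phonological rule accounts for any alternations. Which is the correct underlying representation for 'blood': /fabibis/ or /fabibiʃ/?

The root 'blood' surfaces as [fabibisɔ] and [fabibiʃe], with a stem-final [s] ~ [ʃ] alternation.
But 'flower' keeps [ʃ] in both environments ([vanobɔʃɔ], [vanobɔʃe]), so there is no rule changing /ʃ/ to [s] before the CAUS suffix.
Therefore /s/ is basic and [ʃ] is derived by palatalization before a front vowel (/s/ becomes palato-alveolar [ʃ] before a front vowel).

/fabibis/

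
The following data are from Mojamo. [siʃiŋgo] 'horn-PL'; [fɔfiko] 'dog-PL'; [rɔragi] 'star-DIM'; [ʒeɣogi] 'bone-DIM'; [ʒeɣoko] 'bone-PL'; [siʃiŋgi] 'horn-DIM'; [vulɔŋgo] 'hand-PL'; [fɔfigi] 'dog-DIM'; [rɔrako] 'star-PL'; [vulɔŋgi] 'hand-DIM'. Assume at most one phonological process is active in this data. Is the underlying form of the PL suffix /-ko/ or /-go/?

/-ko/

The PL morpheme has two allomorphs, [-go] and [-ko].
The DIM suffix, which begins with [g], is invariant after every stem; so [g] is not altered by any rule here.
The PL suffix is therefore /-ko/ underlyingly, with post-nasal voicing: voiceless stops become voiced after a nasal.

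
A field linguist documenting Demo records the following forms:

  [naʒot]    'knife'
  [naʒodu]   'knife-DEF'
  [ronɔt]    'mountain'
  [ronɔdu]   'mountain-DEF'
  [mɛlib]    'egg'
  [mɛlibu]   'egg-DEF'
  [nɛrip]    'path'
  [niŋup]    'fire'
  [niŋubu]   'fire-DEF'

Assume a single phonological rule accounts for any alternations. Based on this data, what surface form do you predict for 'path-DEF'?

[nɛribu]

In [niŋup] and [niŋubu] the final segment of 'fire' alternates: [p] ~ [b].
The stem 'egg' ([mɛlib], [mɛlibu]) shows [b] unchanged in both environments, so [b] cannot be basic with [p] derived in isolation.
The underlying segment must be /p/; voiceless stops become voiced between vowels, yielding [b] there.
The one attested form of 'path', [nɛrip], shows underlying /nɛrip/. Applying the same rule between vowels gives [nɛribu].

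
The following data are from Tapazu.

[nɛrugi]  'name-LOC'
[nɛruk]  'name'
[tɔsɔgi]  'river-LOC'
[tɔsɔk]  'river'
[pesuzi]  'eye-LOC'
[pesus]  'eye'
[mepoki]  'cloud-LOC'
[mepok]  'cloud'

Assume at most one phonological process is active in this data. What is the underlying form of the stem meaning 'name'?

In [nɛrugi] and [nɛruk] the final segment of 'name' alternates: [g] ~ [k].
Compare 'cloud', with invariant [k] in [mepoki] and [mepok]: an analysis with underlying /k/ and a rule producing [g] before the LOC suffix would wrongly predict alternation here too.
The alternation reflects word-final obstruent devoicing: voiced obstruents become voiceless word-finally. /g/ is underlying.
Hence 'name' is /nɛrug/ underlyingly.

/nɛrug/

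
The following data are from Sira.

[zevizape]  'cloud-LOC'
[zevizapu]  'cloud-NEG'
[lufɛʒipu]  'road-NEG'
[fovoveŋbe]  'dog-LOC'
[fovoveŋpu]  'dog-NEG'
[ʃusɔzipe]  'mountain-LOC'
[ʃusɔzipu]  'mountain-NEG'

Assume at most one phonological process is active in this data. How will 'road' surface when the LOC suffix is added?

The LOC suffix surfaces as [-be] and [-pe], depending on the final segment of the stem.
The NEG suffix, which begins with [p], is invariant after every stem; so [p] is not altered by any rule here.
So the underlying form is /-be/, and voiced stops become voiceless after a vowel.
After 'road', which ends in a vowel, the suffix surfaces as [-pe], giving [lufɛʒipe].

[lufɛʒipe]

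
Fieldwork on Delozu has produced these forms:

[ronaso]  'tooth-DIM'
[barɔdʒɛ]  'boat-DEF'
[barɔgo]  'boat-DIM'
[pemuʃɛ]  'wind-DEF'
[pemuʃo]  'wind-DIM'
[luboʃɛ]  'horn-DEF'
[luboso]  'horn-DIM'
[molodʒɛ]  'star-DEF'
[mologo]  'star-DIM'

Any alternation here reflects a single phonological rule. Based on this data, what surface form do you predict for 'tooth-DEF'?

[ronaʃɛ]

'horn' shows [ʃ] ~ [s] at the end of the stem ([luboʃɛ] vs [luboso]).
Compare 'wind', with invariant [ʃ] in [pemuʃɛ] and [pemuʃo]: an analysis with underlying /ʃ/ and a rule producing [s] before the DIM suffix would wrongly predict alternation here too.
The alternation reflects palatalization before a front vowel: /g/ and /s/ become palato-alveolar [dʒ] and [ʃ] before a front vowel. /s/ is underlying.
The one attested form of 'tooth', [ronaso], shows underlying /ronas/. Applying the same rule before a front vowel gives [ronaʃɛ].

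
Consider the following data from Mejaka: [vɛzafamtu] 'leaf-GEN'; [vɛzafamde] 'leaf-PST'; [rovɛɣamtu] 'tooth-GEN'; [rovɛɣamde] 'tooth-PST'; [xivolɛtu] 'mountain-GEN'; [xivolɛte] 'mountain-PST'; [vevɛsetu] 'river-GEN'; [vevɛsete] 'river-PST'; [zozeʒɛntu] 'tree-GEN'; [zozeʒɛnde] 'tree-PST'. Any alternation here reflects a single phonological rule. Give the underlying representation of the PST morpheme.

The PST suffix surfaces as [-de] and [-te], depending on the final segment of the stem.
The GEN suffix, which begins with [t], is invariant after every stem; so [t] is not altered by any rule here.
So the underlying form is /-de/, and voiced stops become voiceless after a vowel.

/-de/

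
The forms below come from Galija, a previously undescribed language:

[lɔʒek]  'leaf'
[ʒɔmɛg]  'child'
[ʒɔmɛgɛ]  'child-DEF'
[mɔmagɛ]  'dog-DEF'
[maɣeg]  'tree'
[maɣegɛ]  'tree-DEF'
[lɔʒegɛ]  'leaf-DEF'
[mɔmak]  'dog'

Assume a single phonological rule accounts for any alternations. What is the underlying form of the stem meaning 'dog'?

/mɔmak/

The stem for 'dog' ends in [k] in [mɔmak] but [g] in [mɔmagɛ].
But 'child' keeps [g] in both environments ([ʒɔmɛg], [ʒɔmɛgɛ]), so there is no rule changing /g/ to [k] in isolation.
The underlying segment must be /k/; voiceless stops become voiced between vowels, yielding [g] there.
Hence 'dog' is /mɔmak/ underlyingly.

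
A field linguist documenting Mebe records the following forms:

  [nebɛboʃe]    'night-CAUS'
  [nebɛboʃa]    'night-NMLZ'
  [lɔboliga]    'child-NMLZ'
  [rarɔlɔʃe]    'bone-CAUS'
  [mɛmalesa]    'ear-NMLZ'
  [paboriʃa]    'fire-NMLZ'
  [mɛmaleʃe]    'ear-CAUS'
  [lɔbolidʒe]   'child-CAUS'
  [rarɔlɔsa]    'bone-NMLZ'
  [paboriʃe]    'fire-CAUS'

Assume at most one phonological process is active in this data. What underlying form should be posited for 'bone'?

/rarɔlɔs/

In [rarɔlɔsa] and [rarɔlɔʃe] the final segment of 'bone' alternates: [s] ~ [ʃ].
If /ʃ/ were underlying and a rule turned it into [s] before the NMLZ suffix, 'fire' would also alternate; but it has [ʃ] in both [paboriʃa] and [paboriʃe].
Therefore /s/ is basic and [ʃ] is derived by palatalization before a front vowel (/g/ and /s/ become palato-alveolar [dʒ] and [ʃ] before a front vowel).
The underlying form of 'bone' is therefore /rarɔlɔs/.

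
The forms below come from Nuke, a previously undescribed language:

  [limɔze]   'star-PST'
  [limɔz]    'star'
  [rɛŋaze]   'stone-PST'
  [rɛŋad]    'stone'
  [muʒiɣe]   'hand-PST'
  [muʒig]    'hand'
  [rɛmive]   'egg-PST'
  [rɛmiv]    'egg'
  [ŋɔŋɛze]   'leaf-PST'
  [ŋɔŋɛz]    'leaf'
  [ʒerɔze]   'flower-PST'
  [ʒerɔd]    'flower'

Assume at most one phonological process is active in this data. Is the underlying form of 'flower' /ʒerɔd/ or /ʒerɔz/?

The stem for 'flower' ends in [z] in [ʒerɔze] but [d] in [ʒerɔd].
But 'star' keeps [z] in both environments ([limɔze], [limɔz]), so there is no rule changing /z/ to [d] in isolation.
So /d/ is underlying, and a rule of intervocalic spirantization — voiced stops become fricatives between vowels — gives [z].

/ʒerɔd/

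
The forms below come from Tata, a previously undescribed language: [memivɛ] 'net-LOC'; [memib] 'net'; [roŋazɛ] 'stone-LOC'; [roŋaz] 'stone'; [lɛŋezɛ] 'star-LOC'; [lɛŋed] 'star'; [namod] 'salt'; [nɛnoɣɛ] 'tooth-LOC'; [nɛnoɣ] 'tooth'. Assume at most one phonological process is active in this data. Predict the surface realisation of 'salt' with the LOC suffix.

'star' shows [z] ~ [d] at the end of the stem ([lɛŋezɛ] vs [lɛŋed]).
Compare 'stone', with invariant [z] in [roŋazɛ] and [roŋaz]: an analysis with underlying /z/ and a rule producing [d] in isolation would wrongly predict alternation here too.
The underlying segment must be /d/; voiced stops become fricatives between vowels, yielding [z] there.
The one attested form of 'salt', [namod], shows underlying /namod/. Applying the same rule between vowels gives [namozɛ].

[namozɛ]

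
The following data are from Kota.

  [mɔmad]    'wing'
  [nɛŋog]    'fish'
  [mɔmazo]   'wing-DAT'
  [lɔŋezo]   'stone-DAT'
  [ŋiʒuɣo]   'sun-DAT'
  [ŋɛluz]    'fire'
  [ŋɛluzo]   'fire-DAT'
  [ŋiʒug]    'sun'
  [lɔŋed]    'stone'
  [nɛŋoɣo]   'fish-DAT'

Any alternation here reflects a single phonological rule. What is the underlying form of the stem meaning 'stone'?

/lɔŋed/

'stone' shows [d] ~ [z] at the end of the stem ([lɔŋed] vs [lɔŋezo]).
Compare 'fire', with invariant [z] in [ŋɛluz] and [ŋɛluzo]: an analysis with underlying /z/ and a rule producing [d] in isolation would wrongly predict alternation here too.
So /d/ is underlying, and a rule of intervocalic spirantization — voiced stops become fricatives between vowels — gives [z].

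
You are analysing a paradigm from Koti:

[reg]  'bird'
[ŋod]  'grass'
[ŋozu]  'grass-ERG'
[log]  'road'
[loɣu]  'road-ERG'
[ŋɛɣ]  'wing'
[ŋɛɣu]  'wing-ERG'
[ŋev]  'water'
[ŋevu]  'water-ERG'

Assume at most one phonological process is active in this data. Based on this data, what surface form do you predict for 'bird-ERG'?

[reɣu]

'road' shows [g] ~ [ɣ] at the end of the stem ([log] vs [loɣu]).
The stem 'wing' ([ŋɛɣ], [ŋɛɣu]) shows [ɣ] unchanged in both environments, so [ɣ] cannot be basic with [g] derived in isolation.
So /g/ is underlying, and a rule of intervocalic spirantization — voiced stops become fricatives between vowels — gives [ɣ].
The one attested form of 'bird', [reg], shows underlying /reg/. Applying the same rule between vowels gives [reɣu].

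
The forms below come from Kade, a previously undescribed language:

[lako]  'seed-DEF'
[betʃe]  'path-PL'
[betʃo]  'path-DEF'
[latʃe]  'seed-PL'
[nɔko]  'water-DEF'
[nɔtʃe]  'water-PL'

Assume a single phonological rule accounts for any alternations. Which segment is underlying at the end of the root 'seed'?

The stem for 'seed' ends in [k] in [lako] but [tʃ] in [latʃe].
If /tʃ/ were underlying and a rule turned it into [k] before the DEF suffix, 'path' would also alternate; but it has [tʃ] in both [betʃo] and [betʃe].
So /k/ is underlying, and a rule of palatalization before a front vowel — /k/ becomes palato-alveolar [tʃ] before a front vowel — gives [tʃ].

/k/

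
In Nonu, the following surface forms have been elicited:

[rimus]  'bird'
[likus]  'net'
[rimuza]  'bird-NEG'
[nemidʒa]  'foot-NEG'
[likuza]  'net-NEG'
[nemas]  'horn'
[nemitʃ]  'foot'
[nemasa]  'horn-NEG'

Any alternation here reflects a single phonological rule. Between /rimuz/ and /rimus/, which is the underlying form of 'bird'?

/rimuz/

In [rimus] and [rimuza] the final segment of 'bird' alternates: [s] ~ [z].
If /s/ were underlying and a rule turned it into [z] before the NEG suffix, 'horn' would also alternate; but it has [s] in both [nemas] and [nemasa].
Therefore /z/ is basic and [s] is derived by word-final obstruent devoicing (voiced obstruents become voiceless word-finally).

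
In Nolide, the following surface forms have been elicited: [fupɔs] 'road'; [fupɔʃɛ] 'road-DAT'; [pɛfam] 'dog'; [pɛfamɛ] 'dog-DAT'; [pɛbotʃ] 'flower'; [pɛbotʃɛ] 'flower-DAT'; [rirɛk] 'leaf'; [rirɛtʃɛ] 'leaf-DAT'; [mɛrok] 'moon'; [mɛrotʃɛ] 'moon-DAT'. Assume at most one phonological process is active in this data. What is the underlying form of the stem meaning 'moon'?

/mɛrok/

'moon' shows [k] ~ [tʃ] at the end of the stem ([mɛrok] vs [mɛrotʃɛ]).
The stem 'flower' ([pɛbotʃ], [pɛbotʃɛ]) shows [tʃ] unchanged in both environments, so [tʃ] cannot be basic with [k] derived in isolation.
So /k/ is underlying, and a rule of palatalization before a front vowel — /k/ and /s/ become palato-alveolar [tʃ] and [ʃ] before a front vowel — gives [tʃ].
Hence 'moon' is /mɛrok/ underlyingly.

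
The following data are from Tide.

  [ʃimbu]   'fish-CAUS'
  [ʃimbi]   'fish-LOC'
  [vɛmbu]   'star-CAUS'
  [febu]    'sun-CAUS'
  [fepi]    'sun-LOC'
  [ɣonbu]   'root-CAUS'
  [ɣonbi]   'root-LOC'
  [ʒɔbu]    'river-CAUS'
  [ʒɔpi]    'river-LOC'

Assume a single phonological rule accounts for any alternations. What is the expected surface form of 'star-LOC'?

[vɛmbi]

The LOC morpheme has two allomorphs, [-bi] and [-pi].
The CAUS suffix, which begins with [b], is invariant after every stem; so [b] is not altered by any rule here.
So the underlying form is /-pi/, and voiceless stops become voiced after a nasal.
After 'star', which ends in a nasal, the suffix surfaces as [-bi], giving [vɛmbi].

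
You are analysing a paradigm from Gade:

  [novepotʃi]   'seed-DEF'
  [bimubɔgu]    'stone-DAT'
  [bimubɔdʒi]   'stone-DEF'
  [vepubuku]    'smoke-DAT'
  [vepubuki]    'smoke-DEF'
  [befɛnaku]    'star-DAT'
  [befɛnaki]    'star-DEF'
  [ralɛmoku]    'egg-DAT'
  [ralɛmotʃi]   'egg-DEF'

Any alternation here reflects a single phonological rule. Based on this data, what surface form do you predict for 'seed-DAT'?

The root 'egg' surfaces as [ralɛmoku] and [ralɛmotʃi], with a stem-final [k] ~ [tʃ] alternation.
If /k/ were underlying and a rule turned it into [tʃ] before the DEF suffix, 'smoke' would also alternate; but it has [k] in both [vepubuku] and [vepubuki].
The underlying segment must be /tʃ/; palato-alveolar /tʃ/ and /dʒ/ become [k] and [g] when no front vowel follows, yielding [k] there.
From [novepotʃi] the stem 'seed' is /novepotʃ/; when no front vowel follows this yields [novepoku].

[novepoku]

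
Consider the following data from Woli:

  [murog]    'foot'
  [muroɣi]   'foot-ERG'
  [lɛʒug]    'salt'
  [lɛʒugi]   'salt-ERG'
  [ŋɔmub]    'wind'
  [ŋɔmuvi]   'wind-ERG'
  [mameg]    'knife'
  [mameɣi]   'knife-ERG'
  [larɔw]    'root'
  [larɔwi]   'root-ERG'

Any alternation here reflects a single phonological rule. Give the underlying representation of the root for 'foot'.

/muroɣ/

The root 'foot' surfaces as [murog] and [muroɣi], with a stem-final [g] ~ [ɣ] alternation.
The stem 'salt' ([lɛʒug], [lɛʒugi]) shows [g] unchanged in both environments, so [g] cannot be basic with [ɣ] derived before the ERG suffix.
Therefore /ɣ/ is basic and [g] is derived by word-final hardening (voiced fricatives become stops word-finally).
Hence 'foot' is /muroɣ/ underlyingly.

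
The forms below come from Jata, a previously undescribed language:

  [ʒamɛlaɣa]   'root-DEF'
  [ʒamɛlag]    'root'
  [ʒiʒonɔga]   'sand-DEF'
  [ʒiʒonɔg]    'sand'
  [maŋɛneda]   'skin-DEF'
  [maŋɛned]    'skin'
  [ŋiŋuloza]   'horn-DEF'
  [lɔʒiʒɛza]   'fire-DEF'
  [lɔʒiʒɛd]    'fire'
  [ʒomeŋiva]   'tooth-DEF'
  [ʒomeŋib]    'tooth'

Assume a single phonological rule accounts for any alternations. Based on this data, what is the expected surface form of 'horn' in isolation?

'fire' shows [z] ~ [d] at the end of the stem ([lɔʒiʒɛza] vs [lɔʒiʒɛd]).
The stem 'skin' ([maŋɛneda], [maŋɛned]) shows [d] unchanged in both environments, so [d] cannot be basic with [z] derived before the DEF suffix.
The alternation reflects word-final hardening: voiced fricatives become stops word-finally. /z/ is underlying.
From [ŋiŋuloza] the stem 'horn' is /ŋiŋuloz/; word-finally this yields [ŋiŋulod].

[ŋiŋulod]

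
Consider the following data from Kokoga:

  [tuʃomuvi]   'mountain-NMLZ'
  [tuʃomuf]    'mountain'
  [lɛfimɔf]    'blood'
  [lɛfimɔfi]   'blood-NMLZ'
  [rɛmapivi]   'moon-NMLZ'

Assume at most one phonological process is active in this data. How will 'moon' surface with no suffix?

[rɛmapif]

'mountain' shows [f] ~ [v] at the end of the stem ([tuʃomuf] vs [tuʃomuvi]).
If /f/ were underlying and a rule turned it into [v] before the NMLZ suffix, 'blood' would also alternate; but it has [f] in both [lɛfimɔf] and [lɛfimɔfi].
Therefore /v/ is basic and [f] is derived by word-final obstruent devoicing (voiced obstruents become voiceless word-finally).
The one attested form of 'moon', [rɛmapivi], shows underlying /rɛmapiv/. Applying the same rule word-finally gives [rɛmapif].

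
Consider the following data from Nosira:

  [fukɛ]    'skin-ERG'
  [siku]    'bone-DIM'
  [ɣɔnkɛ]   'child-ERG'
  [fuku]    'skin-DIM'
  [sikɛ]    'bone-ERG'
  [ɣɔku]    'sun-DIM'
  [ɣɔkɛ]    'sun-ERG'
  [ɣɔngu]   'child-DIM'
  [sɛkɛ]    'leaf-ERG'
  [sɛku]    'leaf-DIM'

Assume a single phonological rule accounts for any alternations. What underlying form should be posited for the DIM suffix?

/-gu/

The DIM morpheme has two allomorphs, [-gu] and [-ku].
By contrast the ERG suffix keeps its initial [k] throughout — that segment must be underlying.
So the underlying form is /-gu/, and voiced stops become voiceless after a vowel.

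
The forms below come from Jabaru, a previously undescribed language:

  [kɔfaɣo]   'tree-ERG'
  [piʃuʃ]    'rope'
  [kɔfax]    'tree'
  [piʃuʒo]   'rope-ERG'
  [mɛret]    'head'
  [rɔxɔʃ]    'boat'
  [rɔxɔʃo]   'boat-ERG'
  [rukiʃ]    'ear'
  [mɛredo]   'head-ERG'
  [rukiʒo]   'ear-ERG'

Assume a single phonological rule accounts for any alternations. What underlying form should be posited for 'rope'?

/piʃuʒ/

The stem for 'rope' ends in [ʃ] in [piʃuʃ] but [ʒ] in [piʃuʒo].
But 'boat' keeps [ʃ] in both environments ([rɔxɔʃ], [rɔxɔʃo]), so there is no rule changing /ʃ/ to [ʒ] before the ERG suffix.
Therefore /ʒ/ is basic and [ʃ] is derived by word-final obstruent devoicing (voiced obstruents become voiceless word-finally).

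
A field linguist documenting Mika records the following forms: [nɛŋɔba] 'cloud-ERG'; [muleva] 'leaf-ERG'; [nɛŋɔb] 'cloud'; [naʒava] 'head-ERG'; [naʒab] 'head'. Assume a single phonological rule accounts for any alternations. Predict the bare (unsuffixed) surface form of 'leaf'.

[muleb]

'head' shows [b] ~ [v] at the end of the stem ([naʒab] vs [naʒava]).
But 'cloud' keeps [b] in both environments ([nɛŋɔb], [nɛŋɔba]), so there is no rule changing /b/ to [v] before the ERG suffix.
Therefore /v/ is basic and [b] is derived by word-final hardening (voiced fricatives become stops word-finally).
The one attested form of 'leaf', [muleva], shows underlying /mulev/. Applying the same rule word-finally gives [muleb].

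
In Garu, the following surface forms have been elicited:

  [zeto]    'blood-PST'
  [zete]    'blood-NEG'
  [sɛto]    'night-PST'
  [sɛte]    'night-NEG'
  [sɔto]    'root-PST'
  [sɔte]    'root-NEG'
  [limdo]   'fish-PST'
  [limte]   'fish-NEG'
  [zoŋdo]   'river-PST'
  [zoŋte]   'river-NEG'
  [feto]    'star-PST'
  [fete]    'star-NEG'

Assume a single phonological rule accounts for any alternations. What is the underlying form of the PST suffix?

/-do/

The PST morpheme has two allomorphs, [-do] and [-to].
The NEG suffix, which begins with [t], is invariant after every stem; so [t] is not altered by any rule here.
The PST suffix is therefore /-do/ underlyingly, with post-vocalic devoicing: voiced stops become voiceless after a vowel.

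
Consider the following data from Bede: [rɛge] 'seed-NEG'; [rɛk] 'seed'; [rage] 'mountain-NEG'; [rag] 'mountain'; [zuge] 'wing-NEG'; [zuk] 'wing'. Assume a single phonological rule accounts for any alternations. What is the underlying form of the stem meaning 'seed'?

/rɛk/

The stem for 'seed' ends in [g] in [rɛge] but [k] in [rɛk].
If /g/ were underlying and a rule turned it into [k] in isolation, 'mountain' would also alternate; but it has [g] in both [rage] and [rag].
The alternation reflects intervocalic voicing: voiceless stops become voiced between vowels. /k/ is underlying.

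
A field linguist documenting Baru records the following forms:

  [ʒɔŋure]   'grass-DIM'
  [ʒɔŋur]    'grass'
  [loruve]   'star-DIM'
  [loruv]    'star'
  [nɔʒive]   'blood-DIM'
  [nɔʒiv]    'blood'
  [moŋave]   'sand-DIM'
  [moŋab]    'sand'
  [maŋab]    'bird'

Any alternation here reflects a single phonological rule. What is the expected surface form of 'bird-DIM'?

[maŋave]

The stem for 'sand' ends in [v] in [moŋave] but [b] in [moŋab].
The stem 'blood' ([nɔʒive], [nɔʒiv]) shows [v] unchanged in both environments, so [v] cannot be basic with [b] derived in isolation.
The underlying segment must be /b/; voiced stops become fricatives between vowels, yielding [v] there.
The one attested form of 'bird', [maŋab], shows underlying /maŋab/. Applying the same rule between vowels gives [maŋave].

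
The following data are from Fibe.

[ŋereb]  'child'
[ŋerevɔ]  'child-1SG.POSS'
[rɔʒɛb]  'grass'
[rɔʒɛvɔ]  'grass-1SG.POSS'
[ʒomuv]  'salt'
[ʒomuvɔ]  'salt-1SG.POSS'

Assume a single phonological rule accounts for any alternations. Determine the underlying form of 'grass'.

The root 'grass' surfaces as [rɔʒɛb] and [rɔʒɛvɔ], with a stem-final [b] ~ [v] alternation.
If /v/ were underlying and a rule turned it into [b] in isolation, 'salt' would also alternate; but it has [v] in both [ʒomuv] and [ʒomuvɔ].
The alternation reflects intervocalic spirantization: voiced stops become fricatives between vowels. /b/ is underlying.

/rɔʒɛb/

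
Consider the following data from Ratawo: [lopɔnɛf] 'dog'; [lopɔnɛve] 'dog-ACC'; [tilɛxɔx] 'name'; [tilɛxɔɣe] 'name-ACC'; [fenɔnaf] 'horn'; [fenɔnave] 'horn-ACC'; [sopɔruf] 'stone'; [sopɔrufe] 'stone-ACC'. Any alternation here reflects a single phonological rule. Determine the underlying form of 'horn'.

'horn' shows [f] ~ [v] at the end of the stem ([fenɔnaf] vs [fenɔnave]).
Compare 'stone', with invariant [f] in [sopɔruf] and [sopɔrufe]: an analysis with underlying /f/ and a rule producing [v] before the ACC suffix would wrongly predict alternation here too.
The underlying segment must be /v/; voiced obstruents become voiceless word-finally, yielding [f] there.

/fenɔnav/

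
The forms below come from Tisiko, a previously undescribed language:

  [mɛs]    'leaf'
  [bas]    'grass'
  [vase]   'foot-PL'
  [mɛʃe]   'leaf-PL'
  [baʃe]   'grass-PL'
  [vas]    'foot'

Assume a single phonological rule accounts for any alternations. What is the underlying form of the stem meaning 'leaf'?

'leaf' shows [s] ~ [ʃ] at the end of the stem ([mɛs] vs [mɛʃe]).
But 'foot' keeps [s] in both environments ([vas], [vase]), so there is no rule changing /s/ to [ʃ] before the PL suffix.
So /ʃ/ is underlying, and a rule of depalatalization — palato-alveolar /ʃ/ becomes [s] when no front vowel follows — gives [s].

/mɛʃ/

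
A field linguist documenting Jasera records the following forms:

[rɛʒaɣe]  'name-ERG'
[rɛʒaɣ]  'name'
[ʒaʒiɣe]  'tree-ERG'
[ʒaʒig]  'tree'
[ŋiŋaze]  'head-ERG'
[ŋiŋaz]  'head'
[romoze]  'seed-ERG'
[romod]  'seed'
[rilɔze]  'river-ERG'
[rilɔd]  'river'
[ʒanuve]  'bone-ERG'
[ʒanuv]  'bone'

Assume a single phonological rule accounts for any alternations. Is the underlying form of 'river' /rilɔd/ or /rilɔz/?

The stem for 'river' ends in [z] in [rilɔze] but [d] in [rilɔd].
But 'head' keeps [z] in both environments ([ŋiŋaze], [ŋiŋaz]), so there is no rule changing /z/ to [d] in isolation.
Therefore /d/ is basic and [z] is derived by intervocalic spirantization (voiced stops become fricatives between vowels).

/rilɔd/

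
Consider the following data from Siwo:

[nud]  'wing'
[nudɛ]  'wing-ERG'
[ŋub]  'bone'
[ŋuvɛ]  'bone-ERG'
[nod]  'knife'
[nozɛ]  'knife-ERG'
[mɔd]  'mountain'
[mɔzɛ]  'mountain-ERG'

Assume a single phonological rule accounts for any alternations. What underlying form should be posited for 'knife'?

/noz/

The stem for 'knife' ends in [d] in [nod] but [z] in [nozɛ].
If /d/ were underlying and a rule turned it into [z] before the ERG suffix, 'wing' would also alternate; but it has [d] in both [nud] and [nudɛ].
The underlying segment must be /z/; voiced fricatives become stops word-finally, yielding [d] there.
The underlying form of 'knife' is therefore /noz/.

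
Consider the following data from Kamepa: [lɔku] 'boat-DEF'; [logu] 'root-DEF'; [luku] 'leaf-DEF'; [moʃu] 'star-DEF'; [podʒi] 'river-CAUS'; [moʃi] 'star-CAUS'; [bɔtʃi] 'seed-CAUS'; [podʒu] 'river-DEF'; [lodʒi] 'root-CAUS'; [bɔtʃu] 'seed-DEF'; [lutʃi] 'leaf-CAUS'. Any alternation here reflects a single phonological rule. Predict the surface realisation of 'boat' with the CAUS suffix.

In [lutʃi] and [luku] the final segment of 'leaf' alternates: [tʃ] ~ [k].
The stem 'seed' ([bɔtʃi], [bɔtʃu]) shows [tʃ] unchanged in both environments, so [tʃ] cannot be basic with [k] derived before the DEF suffix.
Therefore /k/ is basic and [tʃ] is derived by palatalization before a front vowel (/k/ and /g/ become palato-alveolar [tʃ] and [dʒ] before a front vowel).
From [lɔku] the stem 'boat' is /lɔk/; before a front vowel this yields [lɔtʃi].

[lɔtʃi]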